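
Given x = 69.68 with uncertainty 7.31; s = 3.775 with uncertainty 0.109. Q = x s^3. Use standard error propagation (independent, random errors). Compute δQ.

510

For a monomial Q ∝ x, s^3, fractional errors add in quadrature:
  (1·δx/x)² = (1×0.105)² = 0.0110;  (3·δs/s)² = (3×0.0289)² = 0.00750
δQ/Q = √(0.0185) = 0.136
Q = 3749, so δQ = 0.136 × 3749 = 510.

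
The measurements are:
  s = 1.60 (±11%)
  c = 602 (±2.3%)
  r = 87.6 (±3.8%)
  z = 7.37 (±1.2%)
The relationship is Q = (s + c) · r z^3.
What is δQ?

Let u = s + c = 604. δu = √(δs² + δc²) = √(0.0310 + 192) = 13.8, so δu/u = 0.0229.
Q is then a monomial in u, r, z:
δQ/Q = √((δu/u)² + (1·δr/r)² + (3·δz/z)²) = √(0.000526 + 0.00144 + 0.00130) = 0.0572
Q = 2.12e+07, so δQ = 0.0572 × 2.12e+07 = 1.21e+06.

1.21e+06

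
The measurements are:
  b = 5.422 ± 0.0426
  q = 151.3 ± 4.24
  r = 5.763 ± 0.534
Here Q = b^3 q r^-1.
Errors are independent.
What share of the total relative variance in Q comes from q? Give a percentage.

(δQ/Q)² = (3·δb/b)² + (1·δq/q)² + (-1·δr/r)²
  b term: (3×0.00786)² = 0.000556
  q term: (1×0.0280)² = 0.000785
  r term: (-1×0.0927)² = 0.00859
Total = 0.00993. Share from q = 0.000785/0.00993 = 0.0791.

7.91%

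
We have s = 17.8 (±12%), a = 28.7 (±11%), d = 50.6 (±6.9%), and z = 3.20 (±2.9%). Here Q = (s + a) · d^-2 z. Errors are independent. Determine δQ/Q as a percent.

16.3%

Let u = s + a = 46.5. δu = √(δs² + δa²) = √(4.56 + 9.97) = 3.81, so δu/u = 0.0820.
Q is then a monomial in u, d, z:
δQ/Q = √((δu/u)² + (-2·δd/d)² + (1·δz/z)²) = √(0.00672 + 0.0190 + 0.000841) = 0.163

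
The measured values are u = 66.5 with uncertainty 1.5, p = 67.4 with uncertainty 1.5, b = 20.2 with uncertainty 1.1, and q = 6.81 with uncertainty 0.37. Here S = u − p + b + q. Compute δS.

For a sum/difference, combine absolute errors in quadrature:
  (δu)² = 2.25;  (δp)² = 2.25;  (δb)² = 1.21;  (δq)² = 0.137
δS = √(5.85) = 2.42

2.42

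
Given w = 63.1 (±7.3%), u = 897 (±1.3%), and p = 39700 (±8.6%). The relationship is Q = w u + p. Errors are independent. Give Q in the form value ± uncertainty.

96300 ± 5410

Let h = w·u = 56600. δh/h = √((1·δw/w)² + (1·δu/u)²) = √(0.00533 + 0.000169) = 0.0741, so δh = 4200.
Q = h + p: δQ = √(δh² + δp²) = √(1.76e+07 + 1.17e+07) = 5410
Q = 96300.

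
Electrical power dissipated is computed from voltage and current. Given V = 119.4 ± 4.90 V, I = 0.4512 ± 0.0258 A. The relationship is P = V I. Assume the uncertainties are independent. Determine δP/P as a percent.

Each factor contributes (exponent × relative error)² to (δP/P)²:
  (1·δV/V)² = (1×0.0410)² = 0.00168;  (1·δI/I)² = (1×0.0572)² = 0.00327
δP/P = √(0.00495) = 0.0704

7.04%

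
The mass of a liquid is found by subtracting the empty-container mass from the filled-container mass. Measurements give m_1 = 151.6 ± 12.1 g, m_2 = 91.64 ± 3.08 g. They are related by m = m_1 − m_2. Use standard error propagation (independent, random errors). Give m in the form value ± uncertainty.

m is a linear combination, so absolute uncertainties add in quadrature:
  (δm_1)² = 146;  (δm_2)² = 9.49
δm = √(156) = 12.5 g
m = 59.96 g.

59.96 ± 12.5 g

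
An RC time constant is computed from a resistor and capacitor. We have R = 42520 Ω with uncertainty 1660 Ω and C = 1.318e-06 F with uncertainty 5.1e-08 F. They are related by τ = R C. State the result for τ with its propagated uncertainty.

τ is a product of powers, so relative uncertainties combine in quadrature:
  (1·δR/R)² = (1×0.0390)² = 0.00152;  (1·δC/C)² = (1×0.0387)² = 0.00150
δτ/τ = √(0.00302) = 0.0550
τ = 0.05604 s, so δτ = 0.0550 × 0.05604 = 0.00308 s.

0.05604 ± 0.00308 s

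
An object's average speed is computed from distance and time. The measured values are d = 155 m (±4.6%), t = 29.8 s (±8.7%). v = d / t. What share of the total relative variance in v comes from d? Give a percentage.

(δv/v)² = (1·δd/d)² + (-1·δt/t)²
  d term: (1×0.0460)² = 0.00212
  t term: (-1×0.0870)² = 0.00757
Total = 0.00968. Share from d = 0.00212/0.00968 = 0.218.

21.8%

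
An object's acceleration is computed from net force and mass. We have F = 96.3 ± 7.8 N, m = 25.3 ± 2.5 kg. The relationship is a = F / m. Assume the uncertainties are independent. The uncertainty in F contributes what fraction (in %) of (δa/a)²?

40.2%

(δa/a)² = (1·δF/F)² + (-1·δm/m)²
  F term: (1×0.0810)² = 0.00656
  m term: (-1×0.0988)² = 0.00976
Total = 0.0163. Share from F = 0.00656/0.0163 = 0.402.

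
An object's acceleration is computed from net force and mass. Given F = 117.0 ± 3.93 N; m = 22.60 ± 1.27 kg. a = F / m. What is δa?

0.339 m/s^2

Since a is a product/quotient, work with relative uncertainties:
  (1·δF/F)² = (1×0.0336)² = 0.00113;  (-1·δm/m)² = (-1×0.0562)² = 0.00316
δa/a = √(0.00429) = 0.0655
a = 5.177 m/s^2, so δa = 0.0655 × 5.177 = 0.339 m/s^2.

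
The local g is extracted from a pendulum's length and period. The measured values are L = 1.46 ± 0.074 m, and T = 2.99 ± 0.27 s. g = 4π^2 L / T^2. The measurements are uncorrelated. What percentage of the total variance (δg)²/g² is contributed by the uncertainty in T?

92.7%

(δg/g)² = (1·δL/L)² + (-2·δT/T)²
  L term: (1×0.0507)² = 0.00257
  T term: (-2×0.0903)² = 0.0326
Total = 0.0352. Share from T = 0.0326/0.0352 = 0.927.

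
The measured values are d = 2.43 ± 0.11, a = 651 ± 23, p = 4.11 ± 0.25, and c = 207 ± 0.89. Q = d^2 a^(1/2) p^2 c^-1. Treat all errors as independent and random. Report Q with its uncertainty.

12.3 ± 1.88

For a monomial Q ∝ d^2, a^(1/2), p^2, c^-1, fractional errors add in quadrature:
  (2·δd/d)² = (2×0.0453)² = 0.00820;  (½·δa/a)² = (0.5×0.0353)² = 0.000312;  (2·δp/p)² = (2×0.0608)² = 0.0148;  (-1·δc/c)² = (-1×0.00430)² = 1.85e-05
δQ/Q = √(0.0233) = 0.153
Q = 12.3, so δQ = 0.153 × 12.3 = 1.88.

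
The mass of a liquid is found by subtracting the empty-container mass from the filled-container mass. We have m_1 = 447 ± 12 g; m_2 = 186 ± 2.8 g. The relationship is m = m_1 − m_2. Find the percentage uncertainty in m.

4.72%

m is a linear combination, so absolute uncertainties add in quadrature:
  (δm_1)² = 144;  (δm_2)² = 7.84
δm = √(152) = 12.3 g
m = 261 g, so δm/m = 12.3/261 = 0.0472.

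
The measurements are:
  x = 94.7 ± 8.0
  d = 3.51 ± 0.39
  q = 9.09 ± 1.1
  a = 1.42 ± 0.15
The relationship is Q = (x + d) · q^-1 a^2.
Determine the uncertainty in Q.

5.59

Let u = x + d = 98.2. δu = √(δx² + δd²) = √(64.0 + 0.152) = 8.01, so δu/u = 0.0816.
Q is then a monomial in u, q, a:
δQ/Q = √((δu/u)² + (-1·δq/q)² + (2·δa/a)²) = √(0.00665 + 0.0146 + 0.0446) = 0.257
Q = 21.8, so δQ = 0.257 × 21.8 = 5.59.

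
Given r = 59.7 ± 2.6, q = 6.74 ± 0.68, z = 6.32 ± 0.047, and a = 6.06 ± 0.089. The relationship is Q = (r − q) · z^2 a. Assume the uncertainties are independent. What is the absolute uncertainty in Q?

Let u = r − q = 53.0. δu = √(δr² + δq²) = √(6.76 + 0.462) = 2.69, so δu/u = 0.0507.
Q is then a monomial in u, z, a:
δQ/Q = √((δu/u)² + (2·δz/z)² + (1·δa/a)²) = √(0.00258 + 0.000221 + 0.000216) = 0.0549
Q = 12800, so δQ = 0.0549 × 12800 = 704.

704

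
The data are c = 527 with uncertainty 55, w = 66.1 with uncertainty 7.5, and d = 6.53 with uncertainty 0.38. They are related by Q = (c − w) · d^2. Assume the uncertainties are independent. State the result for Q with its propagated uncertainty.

Let u = c − w = 461. δu = √(δc² + δw²) = √(3020 + 56.2) = 55.5, so δu/u = 0.120.
Q is then a monomial in u, d:
δQ/Q = √((δu/u)² + (2·δd/d)²) = √(0.0145 + 0.0135) = 0.167
Q = 19700, so δQ = 0.167 × 19700 = 3290.

19700 ± 3290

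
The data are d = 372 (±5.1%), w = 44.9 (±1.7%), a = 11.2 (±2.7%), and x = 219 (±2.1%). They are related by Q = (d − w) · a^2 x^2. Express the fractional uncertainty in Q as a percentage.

8.97%

Let u = d − w = 327. δu = √(δd² + δw²) = √(360 + 0.583) = 19.0, so δu/u = 0.0580.
Q is then a monomial in u, a, x:
δQ/Q = √((δu/u)² + (2·δa/a)² + (2·δx/x)²) = √(0.00337 + 0.00292 + 0.00176) = 0.0897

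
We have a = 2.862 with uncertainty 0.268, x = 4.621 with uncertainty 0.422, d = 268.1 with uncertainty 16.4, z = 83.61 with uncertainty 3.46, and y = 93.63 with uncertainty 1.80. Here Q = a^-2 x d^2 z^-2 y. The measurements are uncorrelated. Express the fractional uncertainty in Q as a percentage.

25.6%

For a monomial Q ∝ a^-2, x, d^2, z^-2, y, fractional errors add in quadrature:
  (-2·δa/a)² = (-2×0.0936)² = 0.0351;  (1·δx/x)² = (1×0.0913)² = 0.00834;  (2·δd/d)² = (2×0.0612)² = 0.0150;  (-2·δz/z)² = (-2×0.0414)² = 0.00685;  (1·δy/y)² = (1×0.0192)² = 0.000370
δQ/Q = √(0.0656) = 0.256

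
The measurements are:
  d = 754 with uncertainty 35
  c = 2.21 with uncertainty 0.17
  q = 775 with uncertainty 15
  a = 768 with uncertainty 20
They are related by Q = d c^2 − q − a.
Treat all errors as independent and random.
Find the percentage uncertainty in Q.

Let p = d·c^2 = 3680. δp/p = √((1·δd/d)² + (2·δc/c)²) = √(0.00215 + 0.0237) = 0.161, so δp = 592.
Q = p − q − a: δQ = √(δp² + δq² + δa²) = √(3.5e+05 + 225 + 400) = 592
Q = 2140, so δQ/Q = 592/2140 = 0.277.

27.7%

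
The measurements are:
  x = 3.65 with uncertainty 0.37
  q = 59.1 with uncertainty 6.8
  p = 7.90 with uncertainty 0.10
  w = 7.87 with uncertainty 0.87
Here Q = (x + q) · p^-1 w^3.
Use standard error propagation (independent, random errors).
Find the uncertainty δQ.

Let u = x + q = 62.8. δu = √(δx² + δq²) = √(0.137 + 46.2) = 6.81, so δu/u = 0.109.
Q is then a monomial in u, p, w:
δQ/Q = √((δu/u)² + (-1·δp/p)² + (3·δw/w)²) = √(0.0118 + 0.000160 + 0.110) = 0.349
Q = 3870, so δQ = 0.349 × 3870 = 1350.

1350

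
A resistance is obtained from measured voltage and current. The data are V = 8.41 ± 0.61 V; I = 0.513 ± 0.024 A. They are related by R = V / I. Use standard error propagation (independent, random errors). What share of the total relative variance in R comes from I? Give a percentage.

(δR/R)² = (1·δV/V)² + (-1·δI/I)²
  V term: (1×0.0725)² = 0.00526
  I term: (-1×0.0468)² = 0.00219
Total = 0.00745. Share from I = 0.00219/0.00745 = 0.294.

29.4%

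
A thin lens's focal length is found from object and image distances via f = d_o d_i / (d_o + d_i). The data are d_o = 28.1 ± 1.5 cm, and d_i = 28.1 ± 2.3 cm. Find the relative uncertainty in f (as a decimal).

∂f/∂d_o = (d_i/(d_o+d_i))² = 0.250;  ∂f/∂d_i = (d_o/(d_o+d_i))² = 0.250
δf = √((∂f/∂d_o · δd_o)² + (∂f/∂d_i · δd_i)²) = √(0.141 + 0.331) = 0.686 cm
f = 14.1 cm, so δf/f = 0.686/14.1 = 0.0489.

0.0489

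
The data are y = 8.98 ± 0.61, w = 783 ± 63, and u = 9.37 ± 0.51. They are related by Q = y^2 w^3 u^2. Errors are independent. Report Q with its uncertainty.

Each factor contributes (exponent × relative error)² to (δQ/Q)²:
  (2·δy/y)² = (2×0.0679)² = 0.0185;  (3·δw/w)² = (3×0.0805)² = 0.0583;  (2·δu/u)² = (2×0.0544)² = 0.0119
δQ/Q = √(0.0886) = 0.298
Q = 3.4e+12, so δQ = 0.298 × 3.4e+12 = 1.01e+12.

(3.40 ± 1.01) × 10^12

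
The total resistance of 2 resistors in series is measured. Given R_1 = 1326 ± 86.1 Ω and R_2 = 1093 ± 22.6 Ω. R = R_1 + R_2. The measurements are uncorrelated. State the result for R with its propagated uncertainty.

Sums and differences: (δR)² = Σ (cᵢ δxᵢ)².
  (δR_1)² = 7410;  (δR_2)² = 511
δR = √(7920) = 89.0 Ω
R = 2419 Ω.

2419 ± 89.0 Ω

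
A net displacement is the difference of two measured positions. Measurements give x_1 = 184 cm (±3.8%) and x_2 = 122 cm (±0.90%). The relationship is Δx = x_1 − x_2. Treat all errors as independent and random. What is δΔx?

7.08 cm

Absolute uncertainties add in quadrature for a linear combination:
  (δx_1)² = 48.9;  (δx_2)² = 1.21
δΔx = √(50.1) = 7.08 cm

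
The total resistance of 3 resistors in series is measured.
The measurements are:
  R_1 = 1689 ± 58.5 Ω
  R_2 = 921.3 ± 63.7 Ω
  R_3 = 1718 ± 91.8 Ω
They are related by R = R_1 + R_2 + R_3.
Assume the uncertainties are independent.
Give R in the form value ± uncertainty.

R is a linear combination, so absolute uncertainties add in quadrature:
  (δR_1)² = 3420;  (δR_2)² = 4060;  (δR_3)² = 8430
δR = √(15900) = 126 Ω
R = 4328 Ω.

4328 ± 126 Ω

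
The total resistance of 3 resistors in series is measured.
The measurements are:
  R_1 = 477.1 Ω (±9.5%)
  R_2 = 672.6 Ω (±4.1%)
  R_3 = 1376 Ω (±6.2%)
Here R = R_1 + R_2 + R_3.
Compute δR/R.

Each term contributes (cᵢ δxᵢ)² to (δR)²:
  (δR_1)² = 2050;  (δR_2)² = 760;  (δR_3)² = 7280
δR = √(10100) = 100 Ω
R = 2526 Ω, so δR/R = 100/2526 = 0.0398.

0.0398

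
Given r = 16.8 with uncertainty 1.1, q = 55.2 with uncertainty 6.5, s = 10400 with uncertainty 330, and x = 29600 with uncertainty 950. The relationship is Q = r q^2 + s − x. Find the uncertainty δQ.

Let p = r·q^2 = 51200. δp/p = √((1·δr/r)² + (2·δq/q)²) = √(0.00429 + 0.0555) = 0.244, so δp = 12500.
Q = p + s − x: δQ = √(δp² + δs² + δx²) = √(1.57e+08 + 1.09e+05 + 9.02e+05) = 12600

12600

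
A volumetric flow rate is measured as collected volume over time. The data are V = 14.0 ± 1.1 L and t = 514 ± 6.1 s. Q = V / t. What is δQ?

0.00216 L/s

Relative error in a monomial: (δQ/Q)² = Σ (nᵢ · δxᵢ/xᵢ)².
  (1·δV/V)² = (1×0.0786)² = 0.00617;  (-1·δt/t)² = (-1×0.0119)² = 0.000141
δQ/Q = √(0.00631) = 0.0795
Q = 0.0272 L/s, so δQ = 0.0795 × 0.0272 = 0.00216 L/s.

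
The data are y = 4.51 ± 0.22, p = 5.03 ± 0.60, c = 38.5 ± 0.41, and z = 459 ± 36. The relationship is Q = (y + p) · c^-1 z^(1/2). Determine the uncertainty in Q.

0.416

Let u = y + p = 9.54. δu = √(δy² + δp²) = √(0.0484 + 0.360) = 0.639, so δu/u = 0.0670.
Q is then a monomial in u, c, z:
δQ/Q = √((δu/u)² + (-1·δc/c)² + (½·δz/z)²) = √(0.00449 + 0.000113 + 0.00154) = 0.0783
Q = 5.31, so δQ = 0.0783 × 5.31 = 0.416.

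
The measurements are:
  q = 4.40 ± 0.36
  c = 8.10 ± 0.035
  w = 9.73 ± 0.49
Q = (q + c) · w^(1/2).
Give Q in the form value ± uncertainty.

Let u = q + c = 12.5. δu = √(δq² + δc²) = √(0.130 + 0.00123) = 0.362, so δu/u = 0.0289.
Q is then a monomial in u, w:
δQ/Q = √((δu/u)² + (½·δw/w)²) = √(0.000837 + 0.000634) = 0.0384
Q = 39.0, so δQ = 0.0384 × 39.0 = 1.50.

39.0 ± 1.50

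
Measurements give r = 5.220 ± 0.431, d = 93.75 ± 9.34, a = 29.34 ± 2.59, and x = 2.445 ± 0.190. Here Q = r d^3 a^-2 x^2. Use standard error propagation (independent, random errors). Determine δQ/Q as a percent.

Each factor contributes (exponent × relative error)² to (δQ/Q)²:
  (1·δr/r)² = (1×0.0826)² = 0.00682;  (3·δd/d)² = (3×0.0996)² = 0.0893;  (-2·δa/a)² = (-2×0.0883)² = 0.0312;  (2·δx/x)² = (2×0.0777)² = 0.0242
δQ/Q = √(0.151) = 0.389

38.9%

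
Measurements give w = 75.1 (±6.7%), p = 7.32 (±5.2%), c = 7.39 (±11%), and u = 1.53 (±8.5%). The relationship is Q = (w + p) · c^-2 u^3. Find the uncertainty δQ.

1.85

Let h = w + p = 82.4. δh = √(δw² + δp²) = √(25.3 + 0.145) = 5.05, so δh/h = 0.0612.
Q is then a monomial in h, c, u:
δQ/Q = √((δh/h)² + (-2·δc/c)² + (3·δu/u)²) = √(0.00375 + 0.0484 + 0.0650) = 0.342
Q = 5.41, so δQ = 0.342 × 5.41 = 1.85.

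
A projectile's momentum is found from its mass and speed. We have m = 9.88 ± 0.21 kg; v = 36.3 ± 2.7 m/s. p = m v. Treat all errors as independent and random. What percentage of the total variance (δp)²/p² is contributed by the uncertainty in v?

92.5%

(δp/p)² = (1·δm/m)² + (1·δv/v)²
  m term: (1×0.0213)² = 0.000452
  v term: (1×0.0744)² = 0.00553
Total = 0.00598. Share from v = 0.00553/0.00598 = 0.925.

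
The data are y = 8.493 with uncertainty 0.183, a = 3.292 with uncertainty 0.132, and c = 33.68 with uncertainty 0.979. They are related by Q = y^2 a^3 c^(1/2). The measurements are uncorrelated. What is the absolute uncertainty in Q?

Products/powers → add relative errors in quadrature, weighted by exponent:
  (2·δy/y)² = (2×0.0215)² = 0.00186;  (3·δa/a)² = (3×0.0401)² = 0.0145;  (½·δc/c)² = (0.5×0.0291)² = 0.000211
δQ/Q = √(0.0165) = 0.129
Q = 14930, so δQ = 0.129 × 14930 = 1920.

1920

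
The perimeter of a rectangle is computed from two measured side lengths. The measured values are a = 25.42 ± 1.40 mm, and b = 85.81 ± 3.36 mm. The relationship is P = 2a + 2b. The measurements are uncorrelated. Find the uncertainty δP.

Sums and differences: (δP)² = Σ (cᵢ δxᵢ)².
  (2·δa)² = 7.84;  (2·δb)² = 45.2
δP = √(53.0) = 7.28 mm

7.28 mm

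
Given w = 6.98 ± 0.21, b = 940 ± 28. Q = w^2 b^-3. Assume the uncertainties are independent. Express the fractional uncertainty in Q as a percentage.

Q is a product of powers, so relative uncertainties combine in quadrature:
  (2·δw/w)² = (2×0.0301)² = 0.00362;  (-3·δb/b)² = (-3×0.0298)² = 0.00799
δQ/Q = √(0.0116) = 0.108

10.8%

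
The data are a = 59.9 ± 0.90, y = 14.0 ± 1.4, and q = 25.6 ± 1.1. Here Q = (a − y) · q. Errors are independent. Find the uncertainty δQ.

66.1

Let u = a − y = 45.9. δu = √(δa² + δy²) = √(0.810 + 1.96) = 1.66, so δu/u = 0.0363.
Q is then a monomial in u, q:
δQ/Q = √((δu/u)² + (1·δq/q)²) = √(0.00131 + 0.00185) = 0.0562
Q = 1180, so δQ = 0.0562 × 1180 = 66.1.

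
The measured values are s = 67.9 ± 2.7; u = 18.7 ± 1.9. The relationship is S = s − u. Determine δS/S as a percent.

Absolute uncertainties add in quadrature for a linear combination:
  (δs)² = 7.29;  (δu)² = 3.61
δS = √(10.9) = 3.30
S = 49.2, so δS/S = 3.30/49.2 = 0.0671.

6.71%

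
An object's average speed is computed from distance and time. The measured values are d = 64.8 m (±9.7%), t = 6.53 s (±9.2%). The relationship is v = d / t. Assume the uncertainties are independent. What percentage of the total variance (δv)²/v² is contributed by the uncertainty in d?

(δv/v)² = (1·δd/d)² + (-1·δt/t)²
  d term: (1×0.0970)² = 0.00941
  t term: (-1×0.0920)² = 0.00846
Total = 0.0179. Share from d = 0.00941/0.0179 = 0.526.

52.6%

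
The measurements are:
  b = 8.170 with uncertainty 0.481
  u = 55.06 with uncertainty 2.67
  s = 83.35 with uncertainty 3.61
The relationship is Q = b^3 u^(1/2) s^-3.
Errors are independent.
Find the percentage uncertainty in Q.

22.1%

Since Q is a product/quotient, work with relative uncertainties:
  (3·δb/b)² = (3×0.0589)² = 0.0312;  (½·δu/u)² = (0.5×0.0485)² = 0.000588;  (-3·δs/s)² = (-3×0.0433)² = 0.0169
δQ/Q = √(0.0487) = 0.221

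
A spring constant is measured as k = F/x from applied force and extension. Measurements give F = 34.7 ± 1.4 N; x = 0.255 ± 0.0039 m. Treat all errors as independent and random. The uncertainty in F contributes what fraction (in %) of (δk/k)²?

(δk/k)² = (1·δF/F)² + (-1·δx/x)²
  F term: (1×0.0403)² = 0.00163
  x term: (-1×0.0153)² = 0.000234
Total = 0.00186. Share from F = 0.00163/0.00186 = 0.874.

87.4%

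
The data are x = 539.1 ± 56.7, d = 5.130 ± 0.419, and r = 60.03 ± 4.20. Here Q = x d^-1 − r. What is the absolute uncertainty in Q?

Let p = x·d^-1 = 105.1. δp/p = √((1·δx/x)² + (-1·δd/d)²) = √(0.0111 + 0.00667) = 0.133, so δp = 14.0.
Q = p − r: δQ = √(δp² + δr²) = √(196 + 17.6) = 14.6

14.6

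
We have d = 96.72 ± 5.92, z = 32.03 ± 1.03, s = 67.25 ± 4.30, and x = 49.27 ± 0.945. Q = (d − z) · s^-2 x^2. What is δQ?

Let u = d − z = 64.69. δu = √(δd² + δz²) = √(35.0 + 1.06) = 6.01, so δu/u = 0.0929.
Q is then a monomial in u, s, x:
δQ/Q = √((δu/u)² + (-2·δs/s)² + (2·δx/x)²) = √(0.00863 + 0.0164 + 0.00147) = 0.163
Q = 34.72, so δQ = 0.163 × 34.72 = 5.65.

5.65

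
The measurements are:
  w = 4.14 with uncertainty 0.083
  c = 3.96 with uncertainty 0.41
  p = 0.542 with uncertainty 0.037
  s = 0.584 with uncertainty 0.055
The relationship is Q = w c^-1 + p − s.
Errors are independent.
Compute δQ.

0.129

Let h = w·c^-1 = 1.05. δh/h = √((1·δw/w)² + (-1·δc/c)²) = √(0.000402 + 0.0107) = 0.105, so δh = 0.110.
Q = h + p − s: δQ = √(δh² + δp² + δs²) = √(0.0122 + 0.00137 + 0.00302) = 0.129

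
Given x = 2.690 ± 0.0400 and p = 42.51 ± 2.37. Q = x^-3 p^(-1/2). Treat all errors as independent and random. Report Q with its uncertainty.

Since Q is a product/quotient, work with relative uncertainties:
  (-3·δx/x)² = (-3×0.0149)² = 0.00199;  (−½·δp/p)² = (-0.5×0.0558)² = 0.000777
δQ/Q = √(0.00277) = 0.0526
Q = 0.007879, so δQ = 0.0526 × 0.007879 = 0.000414.

0.007879 ± 0.000414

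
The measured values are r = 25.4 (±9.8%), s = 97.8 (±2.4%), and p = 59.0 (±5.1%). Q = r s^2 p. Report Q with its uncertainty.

(1.43 ± 0.173) × 10^7

Products/powers → add relative errors in quadrature, weighted by exponent:
  (1·δr/r)² = (1×0.0980)² = 0.00960;  (2·δs/s)² = (2×0.0240)² = 0.00230;  (1·δp/p)² = (1×0.0510)² = 0.00260
δQ/Q = √(0.0145) = 0.120
Q = 1.43e+07, so δQ = 0.120 × 1.43e+07 = 1.73e+06.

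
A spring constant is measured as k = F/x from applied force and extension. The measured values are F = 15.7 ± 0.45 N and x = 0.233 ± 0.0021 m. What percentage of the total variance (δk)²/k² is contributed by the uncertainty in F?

91.0%

(δk/k)² = (1·δF/F)² + (-1·δx/x)²
  F term: (1×0.0287)² = 0.000822
  x term: (-1×0.00901)² = 8.12e-05
Total = 0.000903. Share from F = 0.000822/0.000903 = 0.910.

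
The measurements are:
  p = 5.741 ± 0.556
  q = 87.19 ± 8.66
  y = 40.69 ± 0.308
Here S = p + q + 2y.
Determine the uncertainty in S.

8.70

Sums and differences: (δS)² = Σ (cᵢ δxᵢ)².
  (δp)² = 0.309;  (δq)² = 75.0;  (2·δy)² = 0.379
δS = √(75.7) = 8.70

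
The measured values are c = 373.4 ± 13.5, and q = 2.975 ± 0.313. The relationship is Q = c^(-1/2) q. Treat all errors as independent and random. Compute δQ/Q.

0.107

Products/powers → add relative errors in quadrature, weighted by exponent:
  (−½·δc/c)² = (-0.5×0.0362)² = 0.000327;  (1·δq/q)² = (1×0.105)² = 0.0111
δQ/Q = √(0.0114) = 0.107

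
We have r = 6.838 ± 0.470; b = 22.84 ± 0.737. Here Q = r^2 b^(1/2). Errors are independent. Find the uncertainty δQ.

For a monomial Q ∝ r^2, b^(1/2), fractional errors add in quadrature:
  (2·δr/r)² = (2×0.0687)² = 0.0189;  (½·δb/b)² = (0.5×0.0323)² = 0.000260
δQ/Q = √(0.0192) = 0.138
Q = 223.5, so δQ = 0.138 × 223.5 = 30.9.

30.9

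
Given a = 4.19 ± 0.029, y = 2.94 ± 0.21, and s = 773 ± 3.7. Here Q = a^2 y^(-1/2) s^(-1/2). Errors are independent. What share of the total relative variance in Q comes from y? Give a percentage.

(δQ/Q)² = (2·δa/a)² + (−½·δy/y)² + (−½·δs/s)²
  a term: (2×0.00692)² = 0.000192
  y term: (-0.5×0.0714)² = 0.00128
  s term: (-0.5×0.00479)² = 5.73e-06
Total = 0.00147. Share from y = 0.00128/0.00147 = 0.866.

86.6%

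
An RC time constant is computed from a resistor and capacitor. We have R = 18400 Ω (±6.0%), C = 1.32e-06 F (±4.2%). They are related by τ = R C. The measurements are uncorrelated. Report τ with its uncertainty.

For a monomial τ ∝ R, C, fractional errors add in quadrature:
  (1·δR/R)² = (1×0.0600)² = 0.00360;  (1·δC/C)² = (1×0.0420)² = 0.00176
δτ/τ = √(0.00536) = 0.0732
τ = 0.0243 s, so δτ = 0.0732 × 0.0243 = 0.00178 s.

0.0243 ± 0.00178 s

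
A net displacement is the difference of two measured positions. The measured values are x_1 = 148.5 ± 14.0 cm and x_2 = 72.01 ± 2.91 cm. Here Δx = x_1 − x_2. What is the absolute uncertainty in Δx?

14.3 cm

Each term contributes (cᵢ δxᵢ)² to (δΔx)²:
  (δx_1)² = 196;  (δx_2)² = 8.47
δΔx = √(204) = 14.3 cm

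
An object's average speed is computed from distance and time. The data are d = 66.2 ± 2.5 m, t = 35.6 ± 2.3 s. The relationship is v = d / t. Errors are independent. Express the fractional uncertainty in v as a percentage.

7.48%

Each factor contributes (exponent × relative error)² to (δv/v)²:
  (1·δd/d)² = (1×0.0378)² = 0.00143;  (-1·δt/t)² = (-1×0.0646)² = 0.00417
δv/v = √(0.00560) = 0.0748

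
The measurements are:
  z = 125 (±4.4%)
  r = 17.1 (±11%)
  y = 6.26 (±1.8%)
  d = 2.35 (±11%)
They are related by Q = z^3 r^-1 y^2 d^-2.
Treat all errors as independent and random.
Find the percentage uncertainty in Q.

For a monomial Q ∝ z^3, r^-1, y^2, d^-2, fractional errors add in quadrature:
  (3·δz/z)² = (3×0.0440)² = 0.0174;  (-1·δr/r)² = (-1×0.110)² = 0.0121;  (2·δy/y)² = (2×0.0180)² = 0.00130;  (-2·δd/d)² = (-2×0.110)² = 0.0484
δQ/Q = √(0.0792) = 0.281

28.1%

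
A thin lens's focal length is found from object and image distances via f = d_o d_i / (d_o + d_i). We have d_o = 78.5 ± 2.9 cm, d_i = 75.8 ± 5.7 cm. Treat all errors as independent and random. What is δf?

∂f/∂d_o = (d_i/(d_o+d_i))² = 0.241;  ∂f/∂d_i = (d_o/(d_o+d_i))² = 0.259
δf = √((∂f/∂d_o · δd_o)² + (∂f/∂d_i · δd_i)²) = √(0.490 + 2.18) = 1.63 cm

1.63 cm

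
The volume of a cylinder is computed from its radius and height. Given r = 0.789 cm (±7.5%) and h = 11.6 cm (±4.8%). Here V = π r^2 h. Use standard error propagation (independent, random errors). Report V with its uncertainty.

22.7 ± 3.57 cm^3

Since V is a product/quotient, work with relative uncertainties:
  (2·δr/r)² = (2×0.0750)² = 0.0225;  (1·δh/h)² = (1×0.0480)² = 0.00230
δV/V = √(0.0248) = 0.157
V = 22.7 cm^3, so δV = 0.157 × 22.7 = 3.57 cm^3.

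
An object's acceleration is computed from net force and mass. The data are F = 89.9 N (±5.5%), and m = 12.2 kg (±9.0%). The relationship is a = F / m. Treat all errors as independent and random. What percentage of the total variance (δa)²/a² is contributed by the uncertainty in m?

(δa/a)² = (1·δF/F)² + (-1·δm/m)²
  F term: (1×0.0550)² = 0.00302
  m term: (-1×0.0900)² = 0.00810
Total = 0.0111. Share from m = 0.00810/0.0111 = 0.728.

72.8%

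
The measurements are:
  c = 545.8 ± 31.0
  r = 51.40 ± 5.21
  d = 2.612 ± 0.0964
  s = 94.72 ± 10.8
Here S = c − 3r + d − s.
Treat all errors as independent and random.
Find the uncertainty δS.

36.4

For a sum/difference, combine absolute errors in quadrature:
  (δc)² = 961;  (3·δr)² = 244;  (δd)² = 0.00929;  (δs)² = 117
δS = √(1320) = 36.4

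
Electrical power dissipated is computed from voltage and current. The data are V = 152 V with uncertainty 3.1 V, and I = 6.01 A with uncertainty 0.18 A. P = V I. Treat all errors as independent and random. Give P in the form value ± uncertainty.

Since P is a product/quotient, work with relative uncertainties:
  (1·δV/V)² = (1×0.0204)² = 0.000416;  (1·δI/I)² = (1×0.0300)² = 0.000897
δP/P = √(0.00131) = 0.0362
P = 914 W, so δP = 0.0362 × 914 = 33.1 W.

914 ± 33.1 W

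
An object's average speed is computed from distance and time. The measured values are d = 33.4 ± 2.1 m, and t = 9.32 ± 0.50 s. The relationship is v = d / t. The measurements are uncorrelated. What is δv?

0.296 m/s

Each factor contributes (exponent × relative error)² to (δv/v)²:
  (1·δd/d)² = (1×0.0629)² = 0.00395;  (-1·δt/t)² = (-1×0.0536)² = 0.00288
δv/v = √(0.00683) = 0.0827
v = 3.58 m/s, so δv = 0.0827 × 3.58 = 0.296 m/s.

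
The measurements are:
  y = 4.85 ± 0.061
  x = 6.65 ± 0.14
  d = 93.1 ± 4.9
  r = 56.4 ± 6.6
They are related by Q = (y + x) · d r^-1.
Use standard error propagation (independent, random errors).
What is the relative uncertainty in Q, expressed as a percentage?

Let u = y + x = 11.5. δu = √(δy² + δx²) = √(0.00372 + 0.0196) = 0.153, so δu/u = 0.0133.
Q is then a monomial in u, d, r:
δQ/Q = √((δu/u)² + (1·δd/d)² + (-1·δr/r)²) = √(0.000176 + 0.00277 + 0.0137) = 0.129

12.9%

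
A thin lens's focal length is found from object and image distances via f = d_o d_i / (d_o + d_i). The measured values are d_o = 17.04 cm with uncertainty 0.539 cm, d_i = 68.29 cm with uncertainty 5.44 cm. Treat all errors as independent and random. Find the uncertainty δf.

0.408 cm

∂f/∂d_o = (d_i/(d_o+d_i))² = 0.640;  ∂f/∂d_i = (d_o/(d_o+d_i))² = 0.0399
δf = √((∂f/∂d_o · δd_o)² + (∂f/∂d_i · δd_i)²) = √(0.119 + 0.0471) = 0.408 cm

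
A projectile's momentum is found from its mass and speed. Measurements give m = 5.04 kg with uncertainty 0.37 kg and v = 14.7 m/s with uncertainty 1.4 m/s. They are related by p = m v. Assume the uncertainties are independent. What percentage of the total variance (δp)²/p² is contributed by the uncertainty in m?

37.3%

(δp/p)² = (1·δm/m)² + (1·δv/v)²
  m term: (1×0.0734)² = 0.00539
  v term: (1×0.0952)² = 0.00907
Total = 0.0145. Share from m = 0.00539/0.0145 = 0.373.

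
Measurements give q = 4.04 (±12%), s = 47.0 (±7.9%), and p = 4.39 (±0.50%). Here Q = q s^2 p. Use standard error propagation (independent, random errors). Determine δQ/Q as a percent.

19.8%

Relative error in a monomial: (δQ/Q)² = Σ (nᵢ · δxᵢ/xᵢ)².
  (1·δq/q)² = (1×0.120)² = 0.0144;  (2·δs/s)² = (2×0.0790)² = 0.0250;  (1·δp/p)² = (1×0.00500)² = 2.5e-05
δQ/Q = √(0.0394) = 0.198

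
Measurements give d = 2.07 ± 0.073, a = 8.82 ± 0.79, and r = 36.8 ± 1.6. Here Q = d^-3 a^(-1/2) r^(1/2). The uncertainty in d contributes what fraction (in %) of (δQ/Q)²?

(δQ/Q)² = (-3·δd/d)² + (−½·δa/a)² + (½·δr/r)²
  d term: (-3×0.0353)² = 0.0112
  a term: (-0.5×0.0896)² = 0.00201
  r term: (0.5×0.0435)² = 0.000473
Total = 0.0137. Share from d = 0.0112/0.0137 = 0.819.

81.9%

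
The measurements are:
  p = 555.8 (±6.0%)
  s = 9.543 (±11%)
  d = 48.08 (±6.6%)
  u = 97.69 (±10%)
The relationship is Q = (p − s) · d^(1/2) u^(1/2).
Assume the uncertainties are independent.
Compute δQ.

Let w = p − s = 546.3. δw = √(δp² + δs²) = √(1110 + 1.10) = 33.4, so δw/w = 0.0611.
Q is then a monomial in w, d, u:
δQ/Q = √((δw/w)² + (½·δd/d)² + (½·δu/u)²) = √(0.00373 + 0.00109 + 0.00250) = 0.0856
Q = 37440, so δQ = 0.0856 × 37440 = 3200.

3200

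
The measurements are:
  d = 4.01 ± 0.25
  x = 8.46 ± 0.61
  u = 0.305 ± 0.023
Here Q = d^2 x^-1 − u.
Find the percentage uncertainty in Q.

17.2%

Let p = d^2·x^-1 = 1.90. δp/p = √((2·δd/d)² + (-1·δx/x)²) = √(0.0155 + 0.00520) = 0.144, so δp = 0.274.
Q = p − u: δQ = √(δp² + δu²) = √(0.0750 + 0.000529) = 0.275
Q = 1.60, so δQ/Q = 0.275/1.60 = 0.172.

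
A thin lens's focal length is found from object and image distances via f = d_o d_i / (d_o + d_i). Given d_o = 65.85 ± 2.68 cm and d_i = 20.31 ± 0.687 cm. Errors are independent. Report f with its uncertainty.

∂f/∂d_o = (d_i/(d_o+d_i))² = 0.0556;  ∂f/∂d_i = (d_o/(d_o+d_i))² = 0.584
δf = √((∂f/∂d_o · δd_o)² + (∂f/∂d_i · δd_i)²) = √(0.0222 + 0.161) = 0.428 cm
f = 15.52 cm.

15.52 ± 0.428 cm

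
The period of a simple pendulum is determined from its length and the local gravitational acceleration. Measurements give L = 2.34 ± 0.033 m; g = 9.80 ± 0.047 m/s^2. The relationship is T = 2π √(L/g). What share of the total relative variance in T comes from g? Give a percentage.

10.4%

(δT/T)² = (½·δL/L)² + (−½·δg/g)²
  L term: (0.5×0.0141)² = 4.97e-05
  g term: (-0.5×0.00480)² = 5.75e-06
Total = 5.55e-05. Share from g = 5.75e-06/5.55e-05 = 0.104.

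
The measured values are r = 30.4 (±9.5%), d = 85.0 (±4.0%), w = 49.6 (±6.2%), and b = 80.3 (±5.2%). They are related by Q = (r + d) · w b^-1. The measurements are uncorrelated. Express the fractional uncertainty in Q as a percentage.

Let u = r + d = 115. δu = √(δr² + δd²) = √(8.34 + 11.6) = 4.46, so δu/u = 0.0387.
Q is then a monomial in u, w, b:
δQ/Q = √((δu/u)² + (1·δw/w)² + (-1·δb/b)²) = √(0.00149 + 0.00384 + 0.00270) = 0.0897

8.97%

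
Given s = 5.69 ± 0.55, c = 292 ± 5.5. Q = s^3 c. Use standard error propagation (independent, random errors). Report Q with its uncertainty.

Q is a product of powers, so relative uncertainties combine in quadrature:
  (3·δs/s)² = (3×0.0967)² = 0.0841;  (1·δc/c)² = (1×0.0188)² = 0.000355
δQ/Q = √(0.0844) = 0.291
Q = 53800, so δQ = 0.291 × 53800 = 15600.

53800 ± 15600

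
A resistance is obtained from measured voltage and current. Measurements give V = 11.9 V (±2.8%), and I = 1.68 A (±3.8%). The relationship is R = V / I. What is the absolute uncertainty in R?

For a monomial R ∝ V, I^-1, fractional errors add in quadrature:
  (1·δV/V)² = (1×0.0280)² = 0.000784;  (-1·δI/I)² = (-1×0.0380)² = 0.00144
δR/R = √(0.00223) = 0.0472
R = 7.08 Ω, so δR = 0.0472 × 7.08 = 0.334 Ω.

0.334 Ω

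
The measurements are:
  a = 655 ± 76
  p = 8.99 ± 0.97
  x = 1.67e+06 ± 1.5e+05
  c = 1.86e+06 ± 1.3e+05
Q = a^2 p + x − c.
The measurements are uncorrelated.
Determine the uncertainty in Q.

1.01e+06

Let w = a^2·p = 3.86e+06. δw/w = √((2·δa/a)² + (1·δp/p)²) = √(0.0539 + 0.0116) = 0.256, so δw = 9.87e+05.
Q = w + x − c: δQ = √(δw² + δx² + δc²) = √(9.74e+11 + 2.25e+10 + 1.69e+10) = 1.01e+06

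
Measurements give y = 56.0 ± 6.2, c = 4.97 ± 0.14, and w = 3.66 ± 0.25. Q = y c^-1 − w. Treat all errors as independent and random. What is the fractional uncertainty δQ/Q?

Let p = y·c^-1 = 11.3. δp/p = √((1·δy/y)² + (-1·δc/c)²) = √(0.0123 + 0.000793) = 0.114, so δp = 1.29.
Q = p − w: δQ = √(δp² + δw²) = √(1.66 + 0.0625) = 1.31
Q = 7.61, so δQ/Q = 1.31/7.61 = 0.172.

0.172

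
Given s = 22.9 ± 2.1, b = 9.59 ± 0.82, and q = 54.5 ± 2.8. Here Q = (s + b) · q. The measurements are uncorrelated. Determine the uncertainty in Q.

153

Let u = s + b = 32.5. δu = √(δs² + δb²) = √(4.41 + 0.672) = 2.25, so δu/u = 0.0694.
Q is then a monomial in u, q:
δQ/Q = √((δu/u)² + (1·δq/q)²) = √(0.00481 + 0.00264) = 0.0863
Q = 1770, so δQ = 0.0863 × 1770 = 153.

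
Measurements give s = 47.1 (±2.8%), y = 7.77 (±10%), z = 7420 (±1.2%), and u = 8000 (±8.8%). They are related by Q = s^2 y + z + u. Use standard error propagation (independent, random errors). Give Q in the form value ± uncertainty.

Let p = s^2·y = 17200. δp/p = √((2·δs/s)² + (1·δy/y)²) = √(0.00314 + 0.0100) = 0.115, so δp = 1980.
Q = p + z + u: δQ = √(δp² + δz² + δu²) = √(3.9e+06 + 7930 + 4.96e+05) = 2100
Q = 32700.

32700 ± 2100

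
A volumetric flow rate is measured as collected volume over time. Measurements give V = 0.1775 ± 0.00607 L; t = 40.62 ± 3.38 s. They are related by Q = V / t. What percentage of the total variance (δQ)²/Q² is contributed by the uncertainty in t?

85.6%

(δQ/Q)² = (1·δV/V)² + (-1·δt/t)²
  V term: (1×0.0342)² = 0.00117
  t term: (-1×0.0832)² = 0.00692
Total = 0.00809. Share from t = 0.00692/0.00809 = 0.856.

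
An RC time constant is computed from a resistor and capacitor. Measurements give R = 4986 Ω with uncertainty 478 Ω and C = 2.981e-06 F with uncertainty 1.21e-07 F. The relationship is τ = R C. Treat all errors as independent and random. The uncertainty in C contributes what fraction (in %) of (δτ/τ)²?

(δτ/τ)² = (1·δR/R)² + (1·δC/C)²
  R term: (1×0.0959)² = 0.00919
  C term: (1×0.0406)² = 0.00165
Total = 0.0108. Share from C = 0.00165/0.0108 = 0.152.

15.2%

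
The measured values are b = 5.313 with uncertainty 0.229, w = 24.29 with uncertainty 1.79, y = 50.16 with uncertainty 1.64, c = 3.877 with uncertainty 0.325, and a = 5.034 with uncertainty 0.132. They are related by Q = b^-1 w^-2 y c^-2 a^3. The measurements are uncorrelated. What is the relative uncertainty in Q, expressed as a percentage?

Each factor contributes (exponent × relative error)² to (δQ/Q)²:
  (-1·δb/b)² = (-1×0.0431)² = 0.00186;  (-2·δw/w)² = (-2×0.0737)² = 0.0217;  (1·δy/y)² = (1×0.0327)² = 0.00107;  (-2·δc/c)² = (-2×0.0838)² = 0.0281;  (3·δa/a)² = (3×0.0262)² = 0.00619
δQ/Q = √(0.0589) = 0.243

24.3%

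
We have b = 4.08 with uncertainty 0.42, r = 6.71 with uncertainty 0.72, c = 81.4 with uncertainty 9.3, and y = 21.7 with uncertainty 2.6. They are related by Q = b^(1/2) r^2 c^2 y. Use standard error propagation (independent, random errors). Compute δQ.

For a monomial Q ∝ b^(1/2), r^2, c^2, y, fractional errors add in quadrature:
  (½·δb/b)² = (0.5×0.103)² = 0.00265;  (2·δr/r)² = (2×0.107)² = 0.0461;  (2·δc/c)² = (2×0.114)² = 0.0522;  (1·δy/y)² = (1×0.120)² = 0.0144
δQ/Q = √(0.115) = 0.340
Q = 1.31e+07, so δQ = 0.340 × 1.31e+07 = 4.44e+06.

4.44e+06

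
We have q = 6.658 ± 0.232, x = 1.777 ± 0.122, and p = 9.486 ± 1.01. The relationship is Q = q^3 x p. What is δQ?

Each factor contributes (exponent × relative error)² to (δQ/Q)²:
  (3·δq/q)² = (3×0.0348)² = 0.0109;  (1·δx/x)² = (1×0.0687)² = 0.00471;  (1·δp/p)² = (1×0.106)² = 0.0113
δQ/Q = √(0.0270) = 0.164
Q = 4975, so δQ = 0.164 × 4975 = 817.

817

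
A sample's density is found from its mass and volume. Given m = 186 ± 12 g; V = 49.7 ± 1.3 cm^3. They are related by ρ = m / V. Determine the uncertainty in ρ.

0.261 g/cm^3

Each factor contributes (exponent × relative error)² to (δρ/ρ)²:
  (1·δm/m)² = (1×0.0645)² = 0.00416;  (-1·δV/V)² = (-1×0.0262)² = 0.000684
δρ/ρ = √(0.00485) = 0.0696
ρ = 3.74 g/cm^3, so δρ = 0.0696 × 3.74 = 0.261 g/cm^3.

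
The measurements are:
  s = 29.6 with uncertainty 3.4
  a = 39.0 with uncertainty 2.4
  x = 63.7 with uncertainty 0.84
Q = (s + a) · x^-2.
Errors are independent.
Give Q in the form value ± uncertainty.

Let u = s + a = 68.6. δu = √(δs² + δa²) = √(11.6 + 5.76) = 4.16, so δu/u = 0.0607.
Q is then a monomial in u, x:
δQ/Q = √((δu/u)² + (-2·δx/x)²) = √(0.00368 + 0.000696) = 0.0662
Q = 0.0169, so δQ = 0.0662 × 0.0169 = 0.00112.

0.0169 ± 0.00112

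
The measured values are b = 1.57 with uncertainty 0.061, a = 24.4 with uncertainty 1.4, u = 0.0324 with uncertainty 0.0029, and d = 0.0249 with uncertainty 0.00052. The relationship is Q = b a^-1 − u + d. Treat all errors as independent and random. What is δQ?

0.00534

Let p = b·a^-1 = 0.0643. δp/p = √((1·δb/b)² + (-1·δa/a)²) = √(0.00151 + 0.00329) = 0.0693, so δp = 0.00446.
Q = p − u + d: δQ = √(δp² + δu² + δd²) = √(1.99e-05 + 8.41e-06 + 2.7e-07) = 0.00534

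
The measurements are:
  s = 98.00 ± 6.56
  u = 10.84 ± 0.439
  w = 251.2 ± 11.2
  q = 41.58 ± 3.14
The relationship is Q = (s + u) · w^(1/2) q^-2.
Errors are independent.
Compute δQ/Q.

0.164

Let h = s + u = 108.8. δh = √(δs² + δu²) = √(43.0 + 0.193) = 6.57, so δh/h = 0.0604.
Q is then a monomial in h, w, q:
δQ/Q = √((δh/h)² + (½·δw/w)² + (-2·δq/q)²) = √(0.00365 + 0.000497 + 0.0228) = 0.164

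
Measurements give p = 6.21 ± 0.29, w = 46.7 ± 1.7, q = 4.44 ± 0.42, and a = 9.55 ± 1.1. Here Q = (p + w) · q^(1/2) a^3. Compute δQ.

Let u = p + w = 52.9. δu = √(δp² + δw²) = √(0.0841 + 2.89) = 1.72, so δu/u = 0.0326.
Q is then a monomial in u, q, a:
δQ/Q = √((δu/u)² + (½·δq/q)² + (3·δa/a)²) = √(0.00106 + 0.00224 + 0.119) = 0.350
Q = 97100, so δQ = 0.350 × 97100 = 34000.

34000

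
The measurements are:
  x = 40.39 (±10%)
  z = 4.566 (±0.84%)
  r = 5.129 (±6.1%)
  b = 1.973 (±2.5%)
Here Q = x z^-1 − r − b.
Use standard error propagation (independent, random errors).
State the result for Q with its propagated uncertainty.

1.744 ± 0.943

Let p = x·z^-1 = 8.846. δp/p = √((1·δx/x)² + (-1·δz/z)²) = √(0.0100 + 7.06e-05) = 0.100, so δp = 0.888.
Q = p − r − b: δQ = √(δp² + δr² + δb²) = √(0.788 + 0.0979 + 0.00243) = 0.943
Q = 1.744.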